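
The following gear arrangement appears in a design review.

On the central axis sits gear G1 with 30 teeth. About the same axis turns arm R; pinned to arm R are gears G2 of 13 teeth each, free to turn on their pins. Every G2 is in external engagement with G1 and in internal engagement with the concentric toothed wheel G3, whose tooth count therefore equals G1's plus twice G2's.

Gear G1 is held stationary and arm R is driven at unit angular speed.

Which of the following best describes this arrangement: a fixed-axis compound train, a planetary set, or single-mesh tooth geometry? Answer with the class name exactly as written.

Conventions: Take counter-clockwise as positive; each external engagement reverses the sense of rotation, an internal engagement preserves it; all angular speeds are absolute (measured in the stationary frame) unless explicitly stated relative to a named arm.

recognized (axles ride arm R): planetary set, 30/13/56 teeth
classification: planetary set

planetary set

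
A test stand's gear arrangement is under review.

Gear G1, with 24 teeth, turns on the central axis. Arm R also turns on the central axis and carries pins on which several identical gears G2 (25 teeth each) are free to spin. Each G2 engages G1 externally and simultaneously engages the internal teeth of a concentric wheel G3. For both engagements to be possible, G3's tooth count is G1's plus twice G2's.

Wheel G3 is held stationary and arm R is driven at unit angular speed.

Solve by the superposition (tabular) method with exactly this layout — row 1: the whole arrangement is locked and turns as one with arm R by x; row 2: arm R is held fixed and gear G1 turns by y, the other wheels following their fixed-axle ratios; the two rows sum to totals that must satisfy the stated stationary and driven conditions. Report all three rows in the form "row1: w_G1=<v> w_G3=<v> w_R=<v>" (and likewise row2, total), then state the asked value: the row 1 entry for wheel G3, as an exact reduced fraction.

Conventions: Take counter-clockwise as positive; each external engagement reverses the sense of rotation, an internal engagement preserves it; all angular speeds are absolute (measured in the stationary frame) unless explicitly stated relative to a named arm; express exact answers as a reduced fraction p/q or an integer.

row1: w_G1=1 w_G3=1 w_R=1
row2: w_G1=37/12 w_G3=-1 w_R=0
total: w_G1=49/12 w_G3=0 w_R=1
asked value: 1

class = planetary set [G3 = 24+2·25 = 74; Willis about the carrier]
row 1 (train locked, turned with arm): all members turn x
superposition row 2 [arm held]: sun y, ring −(24/74)·y, arm 0
boundary: total ω_ring = x − (24/74)·y = 0 and total ω_arm = x = 1  ⇒  y = 37/12, x = 1
row 2 ring = −(24/74)·37/12 = -1
totals (row 1 + row 2): sun 1 + 37/12 = 49/12, ring 1 + (-1) = 0, arm 1 + 0 = 1
asked cell (row1, ring) = 1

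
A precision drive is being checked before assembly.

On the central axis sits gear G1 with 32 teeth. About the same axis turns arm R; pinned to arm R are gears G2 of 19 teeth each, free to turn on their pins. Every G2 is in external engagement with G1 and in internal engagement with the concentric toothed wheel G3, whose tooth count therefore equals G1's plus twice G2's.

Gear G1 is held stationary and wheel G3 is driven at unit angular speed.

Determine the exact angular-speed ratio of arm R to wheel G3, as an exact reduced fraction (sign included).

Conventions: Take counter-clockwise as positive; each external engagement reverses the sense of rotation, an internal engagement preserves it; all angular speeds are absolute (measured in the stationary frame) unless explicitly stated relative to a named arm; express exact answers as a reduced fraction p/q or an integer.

35/51

class = planetary set [G3 = 32+2·19 = 70; Willis about the carrier]
ring teeth: 32 + 2·19 = 70
32(ω_sun−ω_arm) = −70(ω_ring−ω_arm),  ω_sun = 0, ω_ring = 1
32(0−ω_arm) = −70(1−ω_arm)  ⇒  102·ω_arm = 70  ⇒  ω_arm = 35/51
ω_out/ω_in = 35/51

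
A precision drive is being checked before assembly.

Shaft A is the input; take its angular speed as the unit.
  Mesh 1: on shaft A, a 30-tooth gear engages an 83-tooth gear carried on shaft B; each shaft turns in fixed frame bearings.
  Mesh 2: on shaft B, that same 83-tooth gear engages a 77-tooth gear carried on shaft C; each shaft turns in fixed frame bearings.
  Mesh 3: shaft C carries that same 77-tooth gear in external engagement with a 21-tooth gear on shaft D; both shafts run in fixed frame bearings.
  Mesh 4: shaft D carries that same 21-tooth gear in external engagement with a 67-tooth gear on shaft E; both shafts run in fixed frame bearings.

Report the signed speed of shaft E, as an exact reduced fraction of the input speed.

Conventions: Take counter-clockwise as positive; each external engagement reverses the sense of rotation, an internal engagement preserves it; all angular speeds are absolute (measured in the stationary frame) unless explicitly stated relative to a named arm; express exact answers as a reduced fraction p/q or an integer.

4-mesh fixed-axis compound train (all bearings frame-fixed)
mesh 1 [30T→83T]: |ω|/ω_in = 1×30/83 = 30/83, sense flips to −
mesh 2 [83T→77T]: |ω|/ω_in = (30/83)×83/77 = 30/77, sense flips to +
mesh 3 [77T→21T]: |ω|/ω_in = (30/77)×77/21 = 10/7, sense flips to −
mesh 4 [21T→67T]: |ω|/ω_in = (10/7)×21/67 = 30/67, sense flips to +
signed output speed (× input speed) = 30/67

30/67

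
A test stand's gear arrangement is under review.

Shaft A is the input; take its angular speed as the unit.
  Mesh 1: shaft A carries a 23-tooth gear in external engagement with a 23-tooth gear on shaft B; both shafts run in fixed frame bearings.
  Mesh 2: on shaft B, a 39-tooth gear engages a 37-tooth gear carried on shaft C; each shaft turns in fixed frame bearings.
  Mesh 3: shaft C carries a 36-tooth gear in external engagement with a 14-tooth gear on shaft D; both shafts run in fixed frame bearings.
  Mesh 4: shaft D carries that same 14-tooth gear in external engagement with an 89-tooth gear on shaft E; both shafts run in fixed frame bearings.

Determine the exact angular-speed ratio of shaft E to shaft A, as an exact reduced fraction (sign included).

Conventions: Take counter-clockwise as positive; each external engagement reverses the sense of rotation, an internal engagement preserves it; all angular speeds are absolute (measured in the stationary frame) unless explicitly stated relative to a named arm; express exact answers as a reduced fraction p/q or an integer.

class = fixed-axis compound train [4 meshes; 4 ratios multiply, 4 sense flips]
mesh 1 [23T→23T]: running ratio 1, sense −
mesh 2 [39T→37T]: running ratio 39/37, sense +
mesh 3 [36T→14T]: running ratio 702/259, sense −
mesh 4 [14T→89T]: running ratio 1404/3293, sense +
ω_out/ω_in = 1404/3293

1404/3293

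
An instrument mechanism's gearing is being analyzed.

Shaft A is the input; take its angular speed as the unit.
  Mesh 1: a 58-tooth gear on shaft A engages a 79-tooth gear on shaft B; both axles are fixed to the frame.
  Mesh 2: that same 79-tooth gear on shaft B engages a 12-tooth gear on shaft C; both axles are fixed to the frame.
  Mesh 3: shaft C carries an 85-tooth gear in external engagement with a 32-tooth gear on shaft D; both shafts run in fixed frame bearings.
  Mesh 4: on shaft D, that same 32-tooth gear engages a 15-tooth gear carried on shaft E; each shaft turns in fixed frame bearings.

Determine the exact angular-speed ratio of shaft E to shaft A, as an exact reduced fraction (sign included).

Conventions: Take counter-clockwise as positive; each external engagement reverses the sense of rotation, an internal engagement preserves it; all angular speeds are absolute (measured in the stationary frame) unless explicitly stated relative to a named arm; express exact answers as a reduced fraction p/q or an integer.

493/18

class = fixed-axis compound train [4 meshes; 4 ratios multiply, 4 sense flips]
mesh 1 [58T→79T]: running ratio 58/79, sense −
mesh 2 [79T→12T]: running ratio 29/6, sense +
mesh 3 [85T→32T]: running ratio 2465/192, sense −
mesh 4 [32T→15T]: running ratio 493/18, sense +
ω_out/ω_in = 493/18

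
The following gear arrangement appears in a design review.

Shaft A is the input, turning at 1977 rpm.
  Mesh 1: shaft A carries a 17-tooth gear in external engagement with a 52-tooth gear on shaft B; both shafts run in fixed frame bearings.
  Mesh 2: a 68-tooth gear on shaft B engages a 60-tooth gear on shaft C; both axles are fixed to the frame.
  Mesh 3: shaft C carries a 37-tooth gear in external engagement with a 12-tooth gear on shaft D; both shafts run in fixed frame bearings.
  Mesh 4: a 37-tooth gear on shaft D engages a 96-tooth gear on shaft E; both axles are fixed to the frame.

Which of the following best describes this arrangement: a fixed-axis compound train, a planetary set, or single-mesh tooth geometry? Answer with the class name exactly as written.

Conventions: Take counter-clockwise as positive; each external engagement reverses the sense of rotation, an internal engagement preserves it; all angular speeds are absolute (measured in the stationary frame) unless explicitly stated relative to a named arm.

fixed-axis compound train

topology: fixed-axis compound train — 4 meshes, A→E
classification: fixed-axis compound train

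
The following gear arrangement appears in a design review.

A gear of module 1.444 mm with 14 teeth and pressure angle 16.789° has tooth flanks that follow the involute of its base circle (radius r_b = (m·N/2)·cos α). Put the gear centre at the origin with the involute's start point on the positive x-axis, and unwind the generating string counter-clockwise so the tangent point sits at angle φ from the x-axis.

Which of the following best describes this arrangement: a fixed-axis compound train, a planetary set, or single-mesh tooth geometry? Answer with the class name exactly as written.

recognized (one wheel, involute flank): single-mesh tooth geometry, m = 1.444, N = 14
classification: single-mesh tooth geometry

single-mesh tooth geometry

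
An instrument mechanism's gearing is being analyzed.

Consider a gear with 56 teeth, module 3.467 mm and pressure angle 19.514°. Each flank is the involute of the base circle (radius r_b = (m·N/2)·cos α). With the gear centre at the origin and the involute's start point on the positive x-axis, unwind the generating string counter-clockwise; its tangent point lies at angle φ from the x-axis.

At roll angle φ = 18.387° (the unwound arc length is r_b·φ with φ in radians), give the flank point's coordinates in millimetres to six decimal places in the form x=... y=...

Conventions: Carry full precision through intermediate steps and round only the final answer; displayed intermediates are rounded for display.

x=96.090919 y=0.997666

recognized (one wheel, involute flank): single-mesh tooth geometry, m = 3.467, N = 56
pitch radius r_p = m·N/2 = 3.467·56/2 = 97.076000
base radius r_b = r_p·cos α = 97.076000·cos 19.514° = 91.499945
roll angle φ = 18.387° = 0.32091369 rad
x = r_b·(cos φ + φ·sin φ) = 96.090919
y = r_b·(sin φ − φ·cos φ) = 0.997666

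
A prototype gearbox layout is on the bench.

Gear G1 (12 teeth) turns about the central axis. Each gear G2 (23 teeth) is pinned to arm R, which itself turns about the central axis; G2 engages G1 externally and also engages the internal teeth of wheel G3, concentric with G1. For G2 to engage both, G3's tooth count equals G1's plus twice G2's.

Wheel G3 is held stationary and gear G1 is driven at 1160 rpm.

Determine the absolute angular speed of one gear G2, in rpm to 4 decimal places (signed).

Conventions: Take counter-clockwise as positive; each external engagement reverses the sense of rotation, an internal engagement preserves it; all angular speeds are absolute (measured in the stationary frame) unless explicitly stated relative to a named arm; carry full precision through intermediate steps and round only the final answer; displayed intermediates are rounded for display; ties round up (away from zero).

class = planetary set [G3 = 12+2·23 = 58; Willis about the carrier]
normalise by the input: solve with ω_sun = 1, then scale by 1160 rpm
ring teeth: 12 + 2·23 = 58
12(ω_sun−ω_arm) = −58(ω_ring−ω_arm),  ω_ring = 0, ω_sun = 1
12(1−ω_arm) = −58(0−ω_arm)  ⇒  70·ω_arm = 12  ⇒  ω_arm = 6/35
sun–planet mesh: 12·(1−6/35) = −23·(ω_p−ω_arm)  ⇒  ω_p−ω_arm = -348/805
ω_p = 6/35 − 348/805 = -6/23
scale: ω_p = -6/23 × 1160 rpm = -302.6087 rpm

-302.6087 rpm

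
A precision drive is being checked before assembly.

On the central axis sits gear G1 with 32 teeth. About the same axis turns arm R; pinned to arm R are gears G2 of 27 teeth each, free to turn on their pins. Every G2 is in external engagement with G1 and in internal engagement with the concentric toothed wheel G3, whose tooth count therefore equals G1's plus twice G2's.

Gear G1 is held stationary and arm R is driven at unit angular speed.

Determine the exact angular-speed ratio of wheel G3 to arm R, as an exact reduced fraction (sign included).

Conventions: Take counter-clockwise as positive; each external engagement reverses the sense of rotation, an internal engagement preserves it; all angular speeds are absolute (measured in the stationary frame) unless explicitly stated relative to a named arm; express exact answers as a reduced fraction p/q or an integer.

class = planetary set [G3 = 32+2·27 = 86; Willis about the carrier]
ring teeth: 32 + 2·27 = 86
32(ω_sun−ω_arm) = −86(ω_ring−ω_arm),  ω_sun = 0, ω_arm = 1
ω_ring = 1 − (32/86)(0−1) = 59/43
ω_out/ω_in = 59/43

59/43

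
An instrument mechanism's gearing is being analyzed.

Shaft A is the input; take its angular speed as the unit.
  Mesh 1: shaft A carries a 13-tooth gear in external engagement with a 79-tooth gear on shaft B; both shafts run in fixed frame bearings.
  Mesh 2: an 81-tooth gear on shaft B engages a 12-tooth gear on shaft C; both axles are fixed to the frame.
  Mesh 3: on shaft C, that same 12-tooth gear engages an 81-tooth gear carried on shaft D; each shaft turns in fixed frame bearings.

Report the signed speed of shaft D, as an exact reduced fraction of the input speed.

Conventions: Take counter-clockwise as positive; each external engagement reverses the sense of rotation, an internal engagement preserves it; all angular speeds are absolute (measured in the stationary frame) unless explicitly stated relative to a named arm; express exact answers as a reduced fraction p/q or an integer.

3-mesh fixed-axis compound train (all bearings frame-fixed)
mesh 1 [13T→79T]: |ω|/ω_in = 1×13/79 = 13/79, sense flips to −
mesh 2 [81T→12T]: |ω|/ω_in = (13/79)×81/12 = 351/316, sense flips to +
mesh 3 [12T→81T]: |ω|/ω_in = (351/316)×12/81 = 13/79, sense flips to −
signed output speed (× input speed) = -13/79

-13/79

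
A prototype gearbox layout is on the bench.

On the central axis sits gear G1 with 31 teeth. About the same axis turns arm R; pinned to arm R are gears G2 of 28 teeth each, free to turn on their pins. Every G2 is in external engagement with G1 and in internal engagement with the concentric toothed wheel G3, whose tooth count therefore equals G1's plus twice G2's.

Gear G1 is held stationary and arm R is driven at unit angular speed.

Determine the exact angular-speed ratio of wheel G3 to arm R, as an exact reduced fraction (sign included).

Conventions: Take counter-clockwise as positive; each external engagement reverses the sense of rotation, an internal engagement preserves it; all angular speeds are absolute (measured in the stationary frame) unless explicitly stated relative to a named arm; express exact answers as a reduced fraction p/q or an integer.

118/87

class = planetary set [G3 = 31+2·28 = 87; Willis about the carrier]
ring teeth: 31 + 2·28 = 87
31(ω_sun−ω_arm) = −87(ω_ring−ω_arm),  ω_sun = 0, ω_arm = 1
ω_ring = 1 − (31/87)(0−1) = 118/87
ω_out/ω_in = 118/87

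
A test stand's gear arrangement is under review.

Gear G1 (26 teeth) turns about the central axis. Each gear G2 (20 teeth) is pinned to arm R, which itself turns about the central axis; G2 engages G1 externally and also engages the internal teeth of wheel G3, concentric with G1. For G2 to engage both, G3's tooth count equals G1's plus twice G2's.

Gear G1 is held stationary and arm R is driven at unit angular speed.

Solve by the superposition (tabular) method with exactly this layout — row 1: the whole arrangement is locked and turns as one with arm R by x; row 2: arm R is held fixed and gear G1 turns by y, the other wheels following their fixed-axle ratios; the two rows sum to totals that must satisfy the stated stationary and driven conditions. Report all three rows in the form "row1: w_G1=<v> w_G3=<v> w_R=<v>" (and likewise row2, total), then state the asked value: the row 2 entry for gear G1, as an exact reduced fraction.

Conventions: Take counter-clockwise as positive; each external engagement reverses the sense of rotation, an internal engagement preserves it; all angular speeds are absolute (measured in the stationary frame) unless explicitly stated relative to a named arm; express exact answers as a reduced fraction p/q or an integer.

recognized (axles ride arm R): planetary set, 26/20/66 teeth
row 1 (train locked, turned with arm): all members turn x
row 2 (arm held, sun turns y): ω_ring = −(26/66)·y, ω_arm = 0
boundary: total ω_sun = x + y = 0 and total ω_arm = x = 1  ⇒  y = -1, x = 1
row 2 ring = −(26/66)·(-1) = 13/33
totals (row 1 + row 2): sun 1 + (-1) = 0, ring 1 + 13/33 = 46/33, arm 1 + 0 = 1
asked cell (row2, sun) = -1

row1: w_G1=1 w_G3=1 w_R=1
row2: w_G1=-1 w_G3=13/33 w_R=0
total: w_G1=0 w_G3=46/33 w_R=1
asked value: -1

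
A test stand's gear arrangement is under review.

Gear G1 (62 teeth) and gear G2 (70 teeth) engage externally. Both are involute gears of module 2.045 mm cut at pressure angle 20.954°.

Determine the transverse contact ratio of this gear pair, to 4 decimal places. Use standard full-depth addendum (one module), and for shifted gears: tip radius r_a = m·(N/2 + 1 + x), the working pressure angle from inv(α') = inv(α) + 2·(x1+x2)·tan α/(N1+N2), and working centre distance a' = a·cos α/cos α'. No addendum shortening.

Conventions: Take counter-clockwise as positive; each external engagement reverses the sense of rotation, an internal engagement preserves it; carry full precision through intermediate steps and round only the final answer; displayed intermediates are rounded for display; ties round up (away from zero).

1.7453

class = single-mesh tooth geometry [involute pair 62T × 70T, m = 2.045]
base radii: r_b1 = 59.202552, r_b2 = 66.841591
tip radii: r_a1 = 65.440000, r_a2 = 73.620000
no profile shift: α' = α, a' = a
action lengths: √(r_a1²−r_b1²) = 27.882817, √(r_a2²−r_b2²) = 30.856217
base pitch p_b = π·m·cos α = 5.999687
CR = (27.882817 + 30.856217 − 134.970000·sin 20.95400°)/5.999687 = 1.745306
contact ratio ≈ 1.7453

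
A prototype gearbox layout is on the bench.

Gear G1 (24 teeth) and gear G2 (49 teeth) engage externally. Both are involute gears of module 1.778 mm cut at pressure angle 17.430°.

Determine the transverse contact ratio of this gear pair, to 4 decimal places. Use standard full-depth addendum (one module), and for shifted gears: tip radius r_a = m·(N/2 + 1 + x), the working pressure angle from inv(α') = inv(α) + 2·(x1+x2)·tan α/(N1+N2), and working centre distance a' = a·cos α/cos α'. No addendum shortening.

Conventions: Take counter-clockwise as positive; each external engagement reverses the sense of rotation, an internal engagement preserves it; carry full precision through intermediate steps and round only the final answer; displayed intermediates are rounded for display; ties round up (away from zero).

1.8069

recognized (one external pair, fixed centres): single-mesh tooth geometry, m = 1.778, N1 = 24, N2 = 49
base radii: r_b1 = 20.356328, r_b2 = 41.560837
tip radii: r_a1 = 23.114000, r_a2 = 45.339000
no profile shift: α' = α, a' = a
action lengths: √(r_a1²−r_b1²) = 10.948831, √(r_a2²−r_b2²) = 18.119652
base pitch p_b = π·m·cos α = 5.329274
CR = (10.948831 + 18.119652 − 64.897000·sin 17.43000°)/5.329274 = 1.806852
contact ratio ≈ 1.8069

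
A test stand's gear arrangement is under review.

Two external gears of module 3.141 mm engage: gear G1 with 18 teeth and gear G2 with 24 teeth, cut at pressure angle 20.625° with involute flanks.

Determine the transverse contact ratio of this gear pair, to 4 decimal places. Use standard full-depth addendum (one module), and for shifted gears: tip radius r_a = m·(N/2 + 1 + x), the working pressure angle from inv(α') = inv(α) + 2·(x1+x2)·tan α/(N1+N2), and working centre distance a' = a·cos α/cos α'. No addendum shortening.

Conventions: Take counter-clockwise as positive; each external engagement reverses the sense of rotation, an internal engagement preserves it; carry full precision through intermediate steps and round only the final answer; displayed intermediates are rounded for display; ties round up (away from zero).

1.5441

class = single-mesh tooth geometry [involute pair 18T × 24T, m = 3.141]
base radii: r_b1 = 26.457125, r_b2 = 35.276166
tip radii: r_a1 = 31.410000, r_a2 = 40.833000
no profile shift: α' = α, a' = a
action lengths: √(r_a1²−r_b1²) = 16.929520, √(r_a2²−r_b2²) = 20.565164
base pitch p_b = π·m·cos α = 9.235279
CR = (16.929520 + 20.565164 − 65.961000·sin 20.62500°)/9.235279 = 1.544070
contact ratio ≈ 1.5441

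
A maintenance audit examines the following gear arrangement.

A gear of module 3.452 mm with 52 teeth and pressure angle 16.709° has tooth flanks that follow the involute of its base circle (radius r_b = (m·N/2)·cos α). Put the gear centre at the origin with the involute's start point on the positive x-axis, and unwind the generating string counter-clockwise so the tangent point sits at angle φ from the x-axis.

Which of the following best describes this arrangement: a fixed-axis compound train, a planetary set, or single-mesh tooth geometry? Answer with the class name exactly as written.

class = single-mesh tooth geometry [base-circle involute, m = 3.452, 52T]
classification: single-mesh tooth geometry

single-mesh tooth geometry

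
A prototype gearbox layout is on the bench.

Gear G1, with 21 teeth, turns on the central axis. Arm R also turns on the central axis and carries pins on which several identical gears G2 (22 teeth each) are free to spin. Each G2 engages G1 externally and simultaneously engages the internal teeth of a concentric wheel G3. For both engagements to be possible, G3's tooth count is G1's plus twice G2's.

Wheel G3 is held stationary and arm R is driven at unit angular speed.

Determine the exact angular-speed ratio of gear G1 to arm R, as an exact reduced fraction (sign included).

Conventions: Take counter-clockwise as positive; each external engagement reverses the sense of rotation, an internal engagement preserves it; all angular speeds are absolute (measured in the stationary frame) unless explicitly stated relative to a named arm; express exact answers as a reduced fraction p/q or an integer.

86/21

planetary set (21T centre, 22T on arm, 65T internal) — Willis relation
ring teeth: 21 + 2·22 = 65
21(ω_sun−ω_arm) = −65(ω_ring−ω_arm),  ω_ring = 0, ω_arm = 1
ω_sun = 1 − (65/21)(0−1) = 86/21
ω_out/ω_in = 86/21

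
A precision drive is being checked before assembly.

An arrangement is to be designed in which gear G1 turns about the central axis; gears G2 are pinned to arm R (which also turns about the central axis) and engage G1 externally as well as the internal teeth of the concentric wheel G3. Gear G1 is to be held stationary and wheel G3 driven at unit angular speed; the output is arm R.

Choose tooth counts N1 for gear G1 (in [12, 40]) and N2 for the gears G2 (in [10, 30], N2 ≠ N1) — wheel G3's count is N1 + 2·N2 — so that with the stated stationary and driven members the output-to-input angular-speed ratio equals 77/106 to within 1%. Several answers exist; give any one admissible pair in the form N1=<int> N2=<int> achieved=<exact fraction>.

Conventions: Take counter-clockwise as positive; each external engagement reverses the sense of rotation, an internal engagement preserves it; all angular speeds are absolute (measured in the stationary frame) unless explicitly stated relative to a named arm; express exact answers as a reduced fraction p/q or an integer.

N1=29 N2=24 achieved=77/106

class = planetary set [ratio 77/106 wanted; Willis about the carrier]
Willis with ω_sun = 0: ω_arm/ω_ring = N3/(N1+N3); set equal to 77/106  ⇒  N3/N1 = (77/106)/(1 − 77/106) = 77/29
N3 = N1 + 2·N2  ⇒  N2/N1 = (N3/N1 − 1)/2 = (77/29 − 1)/2 = 24/29
smallest multiple with N1 ≥ 12 and N2 ≥ 10: k = 1  ⇒  N1 = 1·29 = 29, N2 = 1·24 = 24 (N1 ≤ 40, N2 ≤ 30, N2 ≠ N1 ✓), N3 = 29 + 2·24 = 77
check: N3/(N1+N3) with N1 = 29, N3 = 77 gives 77/106; |achieved − target| = 0 ≤ 77/10600 ✓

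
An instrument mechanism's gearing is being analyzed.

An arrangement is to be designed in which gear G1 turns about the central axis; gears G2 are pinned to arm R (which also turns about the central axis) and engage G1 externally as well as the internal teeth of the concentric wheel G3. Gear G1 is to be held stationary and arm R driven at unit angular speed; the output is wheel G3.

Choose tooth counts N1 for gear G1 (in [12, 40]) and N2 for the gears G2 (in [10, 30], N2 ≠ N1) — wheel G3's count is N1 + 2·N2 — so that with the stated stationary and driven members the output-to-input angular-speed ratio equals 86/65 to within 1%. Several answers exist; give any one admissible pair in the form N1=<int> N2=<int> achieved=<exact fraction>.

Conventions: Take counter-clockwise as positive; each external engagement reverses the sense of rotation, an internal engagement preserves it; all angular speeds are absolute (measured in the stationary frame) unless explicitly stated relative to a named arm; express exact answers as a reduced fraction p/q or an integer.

class = planetary set [ratio 86/65 wanted; Willis about the carrier]
Willis with ω_sun = 0: ω_ring/ω_arm = (N1+N3)/N3; set equal to 86/65  ⇒  N3/N1 = 1/(86/65 − 1) = 65/21
N3 = N1 + 2·N2  ⇒  N2/N1 = (N3/N1 − 1)/2 = (65/21 − 1)/2 = 22/21
smallest multiple with N1 ≥ 12 and N2 ≥ 10: k = 1  ⇒  N1 = 1·21 = 21, N2 = 1·22 = 22 (N1 ≤ 40, N2 ≤ 30, N2 ≠ N1 ✓), N3 = 21 + 2·22 = 65
check: (N1+N3)/N3 with N1 = 21, N3 = 65 gives 86/65; |achieved − target| = 0 ≤ 43/3250 ✓

N1=21 N2=22 achieved=86/65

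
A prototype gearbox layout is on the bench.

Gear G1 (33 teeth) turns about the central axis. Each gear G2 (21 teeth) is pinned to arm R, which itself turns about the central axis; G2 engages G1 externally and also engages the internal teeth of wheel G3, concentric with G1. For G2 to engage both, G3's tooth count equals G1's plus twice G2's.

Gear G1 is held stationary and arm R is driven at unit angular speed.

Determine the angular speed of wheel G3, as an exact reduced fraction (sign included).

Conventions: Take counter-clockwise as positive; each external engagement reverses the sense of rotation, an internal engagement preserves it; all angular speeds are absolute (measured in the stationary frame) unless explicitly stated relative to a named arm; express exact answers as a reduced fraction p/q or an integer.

topology: planetary set — G1 33T / G2 21T / G3 75T, arm = carrier (Willis)
ring teeth: 33 + 2·21 = 75
33(ω_sun−ω_arm) = −75(ω_ring−ω_arm),  ω_sun = 0, ω_arm = 1
ω_ring = 1 − (33/75)(0−1) = 36/25
exact speed ratio = 36/25

36/25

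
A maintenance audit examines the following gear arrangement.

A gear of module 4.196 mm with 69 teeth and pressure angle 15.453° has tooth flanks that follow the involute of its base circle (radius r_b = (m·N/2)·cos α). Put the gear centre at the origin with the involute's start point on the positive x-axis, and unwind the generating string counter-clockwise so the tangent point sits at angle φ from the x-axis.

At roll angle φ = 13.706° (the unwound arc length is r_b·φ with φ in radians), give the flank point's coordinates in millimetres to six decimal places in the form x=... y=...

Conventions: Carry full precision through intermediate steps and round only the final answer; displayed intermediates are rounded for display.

single-mesh involute tooth geometry (69T wheel at module 4.196)
pitch radius r_p = m·N/2 = 4.196·69/2 = 144.762000
base radius r_b = r_p·cos α = 144.762000·cos 15.453° = 139.528759
roll angle φ = 13.706° = 0.23921483 rad
x = r_b·(cos φ + φ·sin φ) = 143.464007
y = r_b·(sin φ − φ·cos φ) = 0.633023

x=143.464007 y=0.633023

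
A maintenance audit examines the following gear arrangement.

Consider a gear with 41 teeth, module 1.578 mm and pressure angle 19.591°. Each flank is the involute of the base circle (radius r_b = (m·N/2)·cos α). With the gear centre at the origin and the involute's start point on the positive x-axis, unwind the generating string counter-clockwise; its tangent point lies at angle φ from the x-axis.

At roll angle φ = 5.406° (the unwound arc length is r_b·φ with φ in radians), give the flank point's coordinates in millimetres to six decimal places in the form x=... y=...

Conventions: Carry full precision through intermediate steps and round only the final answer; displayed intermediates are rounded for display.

x=30.611675 y=0.008525

topology: single-mesh involute geometry — m = 1.578, N = 41
pitch radius r_p = m·N/2 = 1.578·41/2 = 32.349000
base radius r_b = r_p·cos α = 32.349000·cos 19.591° = 30.476321
roll angle φ = 5.406° = 0.09435250 rad
x = r_b·(cos φ + φ·sin φ) = 30.611675
y = r_b·(sin φ − φ·cos φ) = 0.008525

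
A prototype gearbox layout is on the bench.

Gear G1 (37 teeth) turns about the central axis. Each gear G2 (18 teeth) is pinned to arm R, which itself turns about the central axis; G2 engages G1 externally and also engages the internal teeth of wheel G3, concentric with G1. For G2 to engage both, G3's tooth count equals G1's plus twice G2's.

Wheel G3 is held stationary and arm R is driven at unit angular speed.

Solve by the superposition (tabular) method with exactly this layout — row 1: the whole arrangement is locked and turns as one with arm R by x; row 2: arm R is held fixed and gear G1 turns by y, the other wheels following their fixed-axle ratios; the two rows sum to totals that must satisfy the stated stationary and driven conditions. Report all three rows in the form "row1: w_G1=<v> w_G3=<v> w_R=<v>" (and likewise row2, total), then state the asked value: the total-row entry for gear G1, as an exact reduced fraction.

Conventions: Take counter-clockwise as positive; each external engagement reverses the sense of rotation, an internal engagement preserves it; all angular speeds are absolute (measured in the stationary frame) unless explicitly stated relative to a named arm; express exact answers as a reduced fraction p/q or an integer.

planetary set (37T centre, 18T on arm, 73T internal) — Willis relation
row 1 — lock + rotate with arm: ω_sun = ω_ring = ω_arm = x
row 2 — arm fixed, fixed-axis ratios: sun y, ring −(37/73)·y, arm 0
boundary: total ω_ring = x − (37/73)·y = 0 and total ω_arm = x = 1  ⇒  y = 73/37, x = 1
row 2 ring = −(37/73)·73/37 = -1
totals (row 1 + row 2): sun 1 + 73/37 = 110/37, ring 1 + (-1) = 0, arm 1 + 0 = 1
asked cell (total, sun) = 110/37

row1: w_G1=1 w_G3=1 w_R=1
row2: w_G1=73/37 w_G3=-1 w_R=0
total: w_G1=110/37 w_G3=0 w_R=1
asked value: 110/37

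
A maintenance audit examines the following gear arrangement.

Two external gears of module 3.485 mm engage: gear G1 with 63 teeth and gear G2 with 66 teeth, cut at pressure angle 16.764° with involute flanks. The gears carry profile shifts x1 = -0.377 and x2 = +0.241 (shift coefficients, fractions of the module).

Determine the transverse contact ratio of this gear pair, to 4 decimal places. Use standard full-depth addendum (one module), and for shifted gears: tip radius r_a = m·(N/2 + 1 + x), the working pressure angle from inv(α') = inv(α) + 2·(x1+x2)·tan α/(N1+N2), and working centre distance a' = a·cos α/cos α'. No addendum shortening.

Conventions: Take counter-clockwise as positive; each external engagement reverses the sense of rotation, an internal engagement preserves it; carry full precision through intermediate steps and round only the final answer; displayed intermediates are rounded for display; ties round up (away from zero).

single-mesh involute tooth geometry (63T engaging 66T at module 3.485)
base radii: r_b1 = 105.112056, r_b2 = 110.117392
tip radii: r_a1 = 111.948655, r_a2 = 119.329885
inv(α') = inv(16.764°) + 2·(-0.377+0.241)·tan α/(63+66) = 0.00801019  ⇒  α' = 16.35235°
a' = a·cos α / cos α' = 224.7825·cos 16.764°/cos 16.35235° = 224.302843
action lengths: √(r_a1²−r_b1²) = 38.522162, √(r_a2²−r_b2²) = 45.975878
base pitch p_b = π·m·cos α = 10.483151
CR = (38.522162 + 45.975878 − 224.302843·sin 16.35235°)/10.483151 = 2.036318
contact ratio ≈ 2.0363

2.0363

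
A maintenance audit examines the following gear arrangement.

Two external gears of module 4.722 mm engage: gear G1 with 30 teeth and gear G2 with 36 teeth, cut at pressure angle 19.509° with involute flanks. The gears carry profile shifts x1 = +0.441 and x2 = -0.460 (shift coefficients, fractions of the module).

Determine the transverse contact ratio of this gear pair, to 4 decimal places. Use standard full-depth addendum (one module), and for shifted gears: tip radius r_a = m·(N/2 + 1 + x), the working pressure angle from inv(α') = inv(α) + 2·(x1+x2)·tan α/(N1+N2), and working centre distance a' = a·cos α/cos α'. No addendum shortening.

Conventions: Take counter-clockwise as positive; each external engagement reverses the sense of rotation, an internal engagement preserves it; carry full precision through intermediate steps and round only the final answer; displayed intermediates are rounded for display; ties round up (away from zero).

1.6552

recognized (one external pair, fixed centres): single-mesh tooth geometry, m = 4.722, N1 = 30, N2 = 36
base radii: r_b1 = 66.763582, r_b2 = 80.116298
tip radii: r_a1 = 77.634402, r_a2 = 87.545880
inv(α') = inv(19.509°) + 2·(+0.441-0.460)·tan α/(30+36) = 0.01359509  ⇒  α' = 19.41541°
a' = a·cos α / cos α' = 155.8260·cos 19.509°/cos 19.41541° = 155.736075
action lengths: √(r_a1²−r_b1²) = 39.619749, √(r_a2²−r_b2²) = 35.293906
base pitch p_b = π·m·cos α = 13.982932
CR = (39.619749 + 35.293906 − 155.736075·sin 19.41541°)/13.982932 = 1.655210
contact ratio ≈ 1.6552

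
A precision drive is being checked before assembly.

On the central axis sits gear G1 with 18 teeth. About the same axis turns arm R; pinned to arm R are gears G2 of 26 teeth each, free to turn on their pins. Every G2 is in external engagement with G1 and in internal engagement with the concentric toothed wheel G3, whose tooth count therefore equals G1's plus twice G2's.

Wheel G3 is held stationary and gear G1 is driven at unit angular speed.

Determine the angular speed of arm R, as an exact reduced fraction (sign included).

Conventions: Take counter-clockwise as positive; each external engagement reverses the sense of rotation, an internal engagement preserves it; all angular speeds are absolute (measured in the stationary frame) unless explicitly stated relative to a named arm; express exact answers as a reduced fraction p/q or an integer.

class = planetary set [G3 = 18+2·26 = 70; Willis about the carrier]
ring teeth: 18 + 2·26 = 70
18(ω_sun−ω_arm) = −70(ω_ring−ω_arm),  ω_ring = 0, ω_sun = 1
18(1−ω_arm) = −70(0−ω_arm)  ⇒  88·ω_arm = 18  ⇒  ω_arm = 9/44
exact speed ratio = 9/44

9/44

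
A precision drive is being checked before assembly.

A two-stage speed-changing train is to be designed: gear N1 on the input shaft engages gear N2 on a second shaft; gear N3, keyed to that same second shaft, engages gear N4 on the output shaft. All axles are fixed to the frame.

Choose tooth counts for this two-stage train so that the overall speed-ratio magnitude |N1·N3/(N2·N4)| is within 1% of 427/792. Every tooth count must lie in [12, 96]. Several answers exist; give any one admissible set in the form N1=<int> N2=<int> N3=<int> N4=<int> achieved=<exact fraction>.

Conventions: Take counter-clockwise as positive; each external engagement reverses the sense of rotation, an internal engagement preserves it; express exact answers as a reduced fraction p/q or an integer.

topology: fixed-axis compound train — 2 stages, target 427/792
target = 427/792 in lowest terms: an exact hit needs N1·N3 = k·427 and N2·N4 = k·792 for one integer k, every count in [12, 96]; additionally prefer no 1:1 stage (N1 ≠ N2, N3 ≠ N4)
k = 1: no 1:1-free in-range split of k·427 and k·792 into factor pairs; take k = 2
k = 2: N1·N3 = 854 = 14·61, N2·N4 = 1584 = 18·88
achieved = 14·61/(18·88) = 427/792; |achieved − target| = 0 ≤ 427/79200 ✓

N1=14 N2=18 N3=61 N4=88 achieved=427/792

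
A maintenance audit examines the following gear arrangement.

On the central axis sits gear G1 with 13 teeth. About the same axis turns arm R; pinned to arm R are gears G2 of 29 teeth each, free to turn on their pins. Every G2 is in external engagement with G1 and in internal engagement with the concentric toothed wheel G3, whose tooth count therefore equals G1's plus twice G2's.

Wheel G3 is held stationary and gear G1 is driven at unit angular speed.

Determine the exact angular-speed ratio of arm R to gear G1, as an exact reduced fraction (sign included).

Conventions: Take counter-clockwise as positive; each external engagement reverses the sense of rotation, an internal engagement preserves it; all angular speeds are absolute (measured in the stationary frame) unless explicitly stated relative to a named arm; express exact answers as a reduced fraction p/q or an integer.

planetary set (13T centre, 29T on arm, 71T internal) — Willis relation
ring teeth: 13 + 2·29 = 71
13(ω_sun−ω_arm) = −71(ω_ring−ω_arm),  ω_ring = 0, ω_sun = 1
13(1−ω_arm) = −71(0−ω_arm)  ⇒  84·ω_arm = 13  ⇒  ω_arm = 13/84
ω_out/ω_in = 13/84

13/84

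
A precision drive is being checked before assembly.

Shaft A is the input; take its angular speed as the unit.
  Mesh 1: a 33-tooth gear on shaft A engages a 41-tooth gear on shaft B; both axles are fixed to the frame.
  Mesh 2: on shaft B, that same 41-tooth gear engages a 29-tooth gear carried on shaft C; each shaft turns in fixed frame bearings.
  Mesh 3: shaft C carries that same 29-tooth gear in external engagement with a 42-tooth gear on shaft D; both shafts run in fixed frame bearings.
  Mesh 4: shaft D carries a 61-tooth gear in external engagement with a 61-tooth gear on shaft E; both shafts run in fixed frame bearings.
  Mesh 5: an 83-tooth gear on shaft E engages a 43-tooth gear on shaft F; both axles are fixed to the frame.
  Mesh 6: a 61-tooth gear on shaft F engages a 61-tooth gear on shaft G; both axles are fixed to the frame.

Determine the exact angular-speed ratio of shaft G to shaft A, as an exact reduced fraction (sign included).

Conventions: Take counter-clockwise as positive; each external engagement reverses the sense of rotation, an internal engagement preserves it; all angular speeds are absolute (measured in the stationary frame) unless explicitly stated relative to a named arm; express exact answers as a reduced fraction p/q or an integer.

913/602

class = fixed-axis compound train [6 meshes; 6 ratios multiply, 6 sense flips]
mesh 1 [33T→41T]: running ratio 33/41, sense −
mesh 2 [41T→29T]: running ratio 33/29, sense +
mesh 3 [29T→42T]: running ratio 11/14, sense −
mesh 4 [61T→61T]: running ratio 11/14, sense +
mesh 5 [83T→43T]: running ratio 913/602, sense −
mesh 6 [61T→61T]: running ratio 913/602, sense +
ω_out/ω_in = 913/602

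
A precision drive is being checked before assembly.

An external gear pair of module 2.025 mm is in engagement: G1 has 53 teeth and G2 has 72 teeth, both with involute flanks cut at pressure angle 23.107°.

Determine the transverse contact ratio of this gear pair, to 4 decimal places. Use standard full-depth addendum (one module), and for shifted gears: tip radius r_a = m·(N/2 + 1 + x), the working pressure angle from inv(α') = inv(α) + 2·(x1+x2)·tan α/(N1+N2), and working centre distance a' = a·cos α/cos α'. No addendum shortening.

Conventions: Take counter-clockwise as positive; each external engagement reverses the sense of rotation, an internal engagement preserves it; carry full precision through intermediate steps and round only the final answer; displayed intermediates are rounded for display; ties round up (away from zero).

class = single-mesh tooth geometry [involute pair 53T × 72T, m = 2.025]
base radii: r_b1 = 49.357349, r_b2 = 67.051492
tip radii: r_a1 = 55.687500, r_a2 = 74.925000
no profile shift: α' = α, a' = a
action lengths: √(r_a1²−r_b1²) = 25.786621, √(r_a2²−r_b2²) = 33.434309
base pitch p_b = π·m·cos α = 5.851347
CR = (25.786621 + 33.434309 − 126.562500·sin 23.10700°)/5.851347 = 1.632366
contact ratio ≈ 1.6324

1.6324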